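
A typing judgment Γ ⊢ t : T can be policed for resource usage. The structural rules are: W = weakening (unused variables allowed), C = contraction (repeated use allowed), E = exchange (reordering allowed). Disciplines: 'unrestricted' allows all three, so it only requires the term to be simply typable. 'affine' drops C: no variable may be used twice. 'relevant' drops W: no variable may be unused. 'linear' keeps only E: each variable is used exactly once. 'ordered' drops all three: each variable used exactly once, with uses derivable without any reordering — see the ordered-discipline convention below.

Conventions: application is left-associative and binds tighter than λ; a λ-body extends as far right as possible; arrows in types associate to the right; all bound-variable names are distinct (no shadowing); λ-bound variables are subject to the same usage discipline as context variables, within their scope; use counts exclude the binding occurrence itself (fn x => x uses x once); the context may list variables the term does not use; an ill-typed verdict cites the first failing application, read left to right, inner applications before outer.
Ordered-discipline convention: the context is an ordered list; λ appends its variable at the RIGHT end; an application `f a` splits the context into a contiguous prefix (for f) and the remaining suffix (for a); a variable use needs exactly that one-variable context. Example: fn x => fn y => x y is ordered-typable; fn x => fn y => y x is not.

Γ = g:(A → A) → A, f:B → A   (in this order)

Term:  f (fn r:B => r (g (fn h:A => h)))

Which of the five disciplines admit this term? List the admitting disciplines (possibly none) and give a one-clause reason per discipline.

accepted by: none
usage: g: 1×; f: 1×; r (λ-bound): 1×; h (λ-bound): 1×
use order (left to right): f, r, g, h
typing: ill-typed: can't apply a value of type B
ordered: ✗ — the type mismatch rejects it
linear: ✗ — not simply typable
affine: ✗ — fails simple typing
relevant: ✗ — a type mismatch blocks all five
unrestricted: ✗ — the type mismatch rejects it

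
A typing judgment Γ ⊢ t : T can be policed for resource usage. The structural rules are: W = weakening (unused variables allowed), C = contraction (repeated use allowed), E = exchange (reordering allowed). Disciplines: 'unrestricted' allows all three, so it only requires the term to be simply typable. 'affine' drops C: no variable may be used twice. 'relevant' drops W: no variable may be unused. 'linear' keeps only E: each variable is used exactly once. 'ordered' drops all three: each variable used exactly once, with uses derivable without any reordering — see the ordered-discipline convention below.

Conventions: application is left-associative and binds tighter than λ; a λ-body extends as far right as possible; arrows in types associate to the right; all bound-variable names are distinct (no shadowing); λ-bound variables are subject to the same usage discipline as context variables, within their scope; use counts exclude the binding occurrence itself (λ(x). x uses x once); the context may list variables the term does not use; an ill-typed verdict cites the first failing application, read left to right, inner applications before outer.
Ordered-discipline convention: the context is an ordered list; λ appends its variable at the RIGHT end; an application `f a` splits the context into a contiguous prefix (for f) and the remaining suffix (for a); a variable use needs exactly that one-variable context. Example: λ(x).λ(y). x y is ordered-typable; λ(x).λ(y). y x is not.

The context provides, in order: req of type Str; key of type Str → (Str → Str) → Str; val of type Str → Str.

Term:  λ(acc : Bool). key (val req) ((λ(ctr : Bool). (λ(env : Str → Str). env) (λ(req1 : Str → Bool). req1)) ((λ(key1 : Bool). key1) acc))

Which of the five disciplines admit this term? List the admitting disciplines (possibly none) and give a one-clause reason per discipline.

admitted by: none
use counts: req: 1×; key: 1×; val: 1×; acc (λ-bound): 1×; ctr (λ-bound): 0×; env (λ-bound): 1×; req1 (λ-bound): 1×; key1 (λ-bound): 1×
order of uses: key, val, req, env, req1, key1, acc
typing: ill-typed: an argument (Str → Bool) → Str → Bool mismatches the expected Str → Str
ordered: ✗ — a type mismatch blocks all five
linear: ✗ — the type mismatch rejects it
affine: ✗ — not simply typable
relevant: ✗ — fails simple typing
unrestricted: ✗ — a type mismatch blocks all five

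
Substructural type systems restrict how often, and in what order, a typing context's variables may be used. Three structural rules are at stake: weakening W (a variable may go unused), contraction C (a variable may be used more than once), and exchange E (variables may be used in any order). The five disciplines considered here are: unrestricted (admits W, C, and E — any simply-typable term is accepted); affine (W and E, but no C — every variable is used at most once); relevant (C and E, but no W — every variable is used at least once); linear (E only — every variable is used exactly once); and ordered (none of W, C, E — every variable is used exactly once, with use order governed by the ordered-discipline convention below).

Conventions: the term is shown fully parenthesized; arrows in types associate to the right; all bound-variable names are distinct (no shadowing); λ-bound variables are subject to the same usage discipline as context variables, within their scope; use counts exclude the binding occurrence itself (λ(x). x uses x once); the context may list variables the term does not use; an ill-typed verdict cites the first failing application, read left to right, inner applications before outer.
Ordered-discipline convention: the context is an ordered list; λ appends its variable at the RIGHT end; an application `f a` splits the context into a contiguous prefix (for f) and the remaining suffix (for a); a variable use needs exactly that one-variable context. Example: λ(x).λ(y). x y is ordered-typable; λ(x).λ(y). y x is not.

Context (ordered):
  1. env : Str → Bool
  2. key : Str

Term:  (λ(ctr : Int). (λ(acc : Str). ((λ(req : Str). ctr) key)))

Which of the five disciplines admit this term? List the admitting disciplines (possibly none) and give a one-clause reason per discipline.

admitting disciplines: affine, unrestricted
variable uses: env: 0; key: 1; ctr (λ-bound): 1; acc (λ-bound): 0; req (λ-bound): 0
use order (left to right): ctr, key
typing: well-typed — term : Int → Str → Int
ordered: ✗ — needs weakening: env, acc, req unused
linear: ✗ — needs weakening: env, acc, req unused
affine: ✓ — none of env, key, ctr, acc, req used more than once
relevant: ✗ — needs weakening: env, acc, req unused
unrestricted: ✓ — well-typed at Int → Str → Int; no restrictions here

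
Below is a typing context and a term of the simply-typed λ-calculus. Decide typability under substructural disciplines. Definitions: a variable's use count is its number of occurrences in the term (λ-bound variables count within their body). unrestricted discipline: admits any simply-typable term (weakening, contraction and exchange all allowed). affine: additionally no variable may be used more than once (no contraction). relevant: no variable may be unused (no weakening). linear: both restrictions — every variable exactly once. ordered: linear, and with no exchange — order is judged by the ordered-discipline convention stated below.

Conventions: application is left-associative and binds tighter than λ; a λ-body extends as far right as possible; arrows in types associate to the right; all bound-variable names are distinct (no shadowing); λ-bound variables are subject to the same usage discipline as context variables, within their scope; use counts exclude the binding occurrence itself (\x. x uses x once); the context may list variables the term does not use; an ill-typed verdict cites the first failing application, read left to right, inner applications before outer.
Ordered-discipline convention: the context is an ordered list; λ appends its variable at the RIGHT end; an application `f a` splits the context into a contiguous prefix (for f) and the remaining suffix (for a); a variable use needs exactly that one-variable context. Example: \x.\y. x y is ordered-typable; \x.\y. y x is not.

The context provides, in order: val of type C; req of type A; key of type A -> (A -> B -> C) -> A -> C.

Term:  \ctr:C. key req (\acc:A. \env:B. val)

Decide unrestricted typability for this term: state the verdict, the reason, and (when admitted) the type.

yes — well-typed at C -> A -> C; no restrictions here; term : C -> A -> C
counts: val ×1; req ×1; key ×1; ctr (λ-bound) ×0; acc (λ-bound) ×0; env (λ-bound) ×0
left-to-right use order: key, req, val
typing: the term checks, with type C -> A -> C
per-discipline verdicts: ordered ✗, linear ✗, affine ✓, relevant ✗, unrestricted ✓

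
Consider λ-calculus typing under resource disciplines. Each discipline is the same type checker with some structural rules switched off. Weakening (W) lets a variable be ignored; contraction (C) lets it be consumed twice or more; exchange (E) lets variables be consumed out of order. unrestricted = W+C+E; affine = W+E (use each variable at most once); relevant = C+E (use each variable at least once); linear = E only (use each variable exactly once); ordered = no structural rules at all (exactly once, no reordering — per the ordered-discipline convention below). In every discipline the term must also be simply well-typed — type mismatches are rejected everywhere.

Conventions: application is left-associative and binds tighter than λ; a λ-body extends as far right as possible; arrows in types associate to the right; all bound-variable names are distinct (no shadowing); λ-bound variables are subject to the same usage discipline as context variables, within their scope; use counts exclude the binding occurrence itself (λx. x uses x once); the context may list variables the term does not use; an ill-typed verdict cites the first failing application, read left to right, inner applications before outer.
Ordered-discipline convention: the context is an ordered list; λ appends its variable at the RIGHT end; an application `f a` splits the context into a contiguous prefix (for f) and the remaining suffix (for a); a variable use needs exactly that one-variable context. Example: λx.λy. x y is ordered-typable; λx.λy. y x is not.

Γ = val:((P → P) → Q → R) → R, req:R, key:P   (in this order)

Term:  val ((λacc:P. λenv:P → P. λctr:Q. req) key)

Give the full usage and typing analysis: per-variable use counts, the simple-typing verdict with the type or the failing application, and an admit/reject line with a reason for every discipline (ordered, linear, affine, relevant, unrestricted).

use counts: val ×1; req ×1; key ×1; acc (bound) ×0; env (bound) ×0; ctr (bound) ×0
left-to-right use order: val, req, key
typing: ✓ — R
ordered ✗ (needs weakening: acc, env, ctr unused)
linear ✗ (needs weakening: acc, env, ctr unused)
affine ✓ (none of val, req, key, acc, env, ctr used more than once)
relevant ✗ (needs weakening: acc, env, ctr unused)
unrestricted ✓ (well-typed at R; no restrictions here)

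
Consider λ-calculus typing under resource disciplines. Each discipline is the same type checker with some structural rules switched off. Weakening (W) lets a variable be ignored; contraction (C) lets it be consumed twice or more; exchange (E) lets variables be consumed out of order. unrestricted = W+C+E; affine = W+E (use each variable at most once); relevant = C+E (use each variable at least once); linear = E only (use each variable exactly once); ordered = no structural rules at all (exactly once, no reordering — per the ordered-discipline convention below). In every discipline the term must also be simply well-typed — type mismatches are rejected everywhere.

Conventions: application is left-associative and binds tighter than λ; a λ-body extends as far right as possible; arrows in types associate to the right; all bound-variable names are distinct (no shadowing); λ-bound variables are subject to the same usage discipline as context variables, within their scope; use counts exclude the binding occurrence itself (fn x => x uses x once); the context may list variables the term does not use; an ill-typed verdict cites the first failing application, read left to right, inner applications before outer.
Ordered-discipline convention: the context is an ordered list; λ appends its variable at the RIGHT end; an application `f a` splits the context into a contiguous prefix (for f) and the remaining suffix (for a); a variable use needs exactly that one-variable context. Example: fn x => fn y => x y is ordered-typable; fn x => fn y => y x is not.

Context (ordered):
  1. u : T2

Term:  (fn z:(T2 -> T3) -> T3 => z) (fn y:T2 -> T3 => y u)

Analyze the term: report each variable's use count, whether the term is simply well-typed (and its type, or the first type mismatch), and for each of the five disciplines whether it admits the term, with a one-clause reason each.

variable uses: u: 1, z (bound): 1, y (bound): 1
left-to-right use order: z, y, u
typing: well-typed — term : (T2 -> T3) -> T3
ordered: ✗, use order z, y, u needs exchange
linear: ✓, exactly-once usage across u, z, y
affine: ✓, no duplicate uses among u, z, y
relevant: ✓, at least one use each (u, z, y)
unrestricted: ✓, well-typed at (T2 -> T3) -> T3; no restrictions here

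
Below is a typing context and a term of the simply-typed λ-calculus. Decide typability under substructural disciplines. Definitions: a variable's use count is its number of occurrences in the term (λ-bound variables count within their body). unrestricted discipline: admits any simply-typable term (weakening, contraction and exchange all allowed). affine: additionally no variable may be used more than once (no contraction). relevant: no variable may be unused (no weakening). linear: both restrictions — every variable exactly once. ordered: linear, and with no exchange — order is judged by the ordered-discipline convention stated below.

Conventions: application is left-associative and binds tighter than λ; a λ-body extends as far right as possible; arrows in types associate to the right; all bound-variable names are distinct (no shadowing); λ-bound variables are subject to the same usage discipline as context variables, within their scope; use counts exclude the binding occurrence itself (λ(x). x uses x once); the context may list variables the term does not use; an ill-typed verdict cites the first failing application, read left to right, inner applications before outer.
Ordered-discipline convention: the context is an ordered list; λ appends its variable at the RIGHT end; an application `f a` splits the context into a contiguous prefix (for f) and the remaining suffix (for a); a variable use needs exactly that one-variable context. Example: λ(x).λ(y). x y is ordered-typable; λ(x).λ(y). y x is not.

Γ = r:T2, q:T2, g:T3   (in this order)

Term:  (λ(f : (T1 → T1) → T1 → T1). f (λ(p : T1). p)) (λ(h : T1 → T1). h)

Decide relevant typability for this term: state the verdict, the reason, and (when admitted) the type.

no — r, q, g left unused
usage: r=0; q=0; g=0; f (bound)=1; p (bound)=1; h (bound)=1
order of uses: f, p, h
typing: well-typed — term : T1 → T1
summary: ordered ✗; linear ✗; affine ✓; relevant ✗; unrestricted ✓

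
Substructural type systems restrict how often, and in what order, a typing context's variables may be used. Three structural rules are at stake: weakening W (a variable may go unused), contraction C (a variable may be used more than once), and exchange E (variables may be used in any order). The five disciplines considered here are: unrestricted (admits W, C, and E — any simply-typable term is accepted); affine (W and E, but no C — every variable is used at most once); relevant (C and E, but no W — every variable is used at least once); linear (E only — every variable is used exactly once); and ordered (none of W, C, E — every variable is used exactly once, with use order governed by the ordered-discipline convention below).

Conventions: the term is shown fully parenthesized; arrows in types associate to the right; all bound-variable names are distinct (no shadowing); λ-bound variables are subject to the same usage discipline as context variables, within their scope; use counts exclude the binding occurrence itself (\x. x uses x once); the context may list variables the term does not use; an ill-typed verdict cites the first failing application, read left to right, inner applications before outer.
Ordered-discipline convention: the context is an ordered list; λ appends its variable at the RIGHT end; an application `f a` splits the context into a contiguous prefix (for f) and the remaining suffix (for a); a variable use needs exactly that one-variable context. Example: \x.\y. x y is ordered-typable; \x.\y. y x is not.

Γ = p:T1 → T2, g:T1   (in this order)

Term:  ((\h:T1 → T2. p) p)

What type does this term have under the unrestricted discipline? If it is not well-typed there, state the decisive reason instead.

term : T1 → T2
counts: p ×2, g ×0, h (bound) ×0
order of uses: p, p
typing: well-typed — term : T1 → T2
all disciplines: ordered ✗ · linear ✗ · affine ✗ · relevant ✗ · unrestricted ✓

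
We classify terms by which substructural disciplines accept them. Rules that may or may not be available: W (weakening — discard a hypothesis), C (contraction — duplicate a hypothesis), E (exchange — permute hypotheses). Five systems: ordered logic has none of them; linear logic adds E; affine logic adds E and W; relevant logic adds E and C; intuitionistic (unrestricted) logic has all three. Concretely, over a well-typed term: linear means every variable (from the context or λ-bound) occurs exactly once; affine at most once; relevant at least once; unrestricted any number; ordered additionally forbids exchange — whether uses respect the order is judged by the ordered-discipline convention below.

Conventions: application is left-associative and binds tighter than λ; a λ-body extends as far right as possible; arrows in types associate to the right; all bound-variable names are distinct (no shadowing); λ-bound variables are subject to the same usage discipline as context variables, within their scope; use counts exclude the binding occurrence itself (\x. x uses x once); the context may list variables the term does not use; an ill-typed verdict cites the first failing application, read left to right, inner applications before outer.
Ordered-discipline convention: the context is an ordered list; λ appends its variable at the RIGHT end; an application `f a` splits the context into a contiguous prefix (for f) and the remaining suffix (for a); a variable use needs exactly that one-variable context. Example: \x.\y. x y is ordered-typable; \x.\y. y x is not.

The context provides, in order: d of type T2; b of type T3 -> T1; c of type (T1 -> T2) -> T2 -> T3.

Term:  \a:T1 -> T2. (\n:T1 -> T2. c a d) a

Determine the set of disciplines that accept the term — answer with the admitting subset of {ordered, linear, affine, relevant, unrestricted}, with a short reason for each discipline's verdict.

admitting disciplines: unrestricted
usage: d: 1, b: 0, c: 1, a (bound): 2, n (bound): 0
use order (left to right): c, a, d, a
typing: the term checks, with type (T1 -> T2) -> T3
ordered ✗ (needs contraction — a ×2; unused: b, n — weakening required)
linear ✗ (needs contraction — a ×2; unused: b, n — weakening required)
affine ✗ (needs contraction — a ×2)
relevant ✗ (unused: b, n — weakening required)
unrestricted ✓ (typability at (T1 -> T2) -> T3 is all that's needed)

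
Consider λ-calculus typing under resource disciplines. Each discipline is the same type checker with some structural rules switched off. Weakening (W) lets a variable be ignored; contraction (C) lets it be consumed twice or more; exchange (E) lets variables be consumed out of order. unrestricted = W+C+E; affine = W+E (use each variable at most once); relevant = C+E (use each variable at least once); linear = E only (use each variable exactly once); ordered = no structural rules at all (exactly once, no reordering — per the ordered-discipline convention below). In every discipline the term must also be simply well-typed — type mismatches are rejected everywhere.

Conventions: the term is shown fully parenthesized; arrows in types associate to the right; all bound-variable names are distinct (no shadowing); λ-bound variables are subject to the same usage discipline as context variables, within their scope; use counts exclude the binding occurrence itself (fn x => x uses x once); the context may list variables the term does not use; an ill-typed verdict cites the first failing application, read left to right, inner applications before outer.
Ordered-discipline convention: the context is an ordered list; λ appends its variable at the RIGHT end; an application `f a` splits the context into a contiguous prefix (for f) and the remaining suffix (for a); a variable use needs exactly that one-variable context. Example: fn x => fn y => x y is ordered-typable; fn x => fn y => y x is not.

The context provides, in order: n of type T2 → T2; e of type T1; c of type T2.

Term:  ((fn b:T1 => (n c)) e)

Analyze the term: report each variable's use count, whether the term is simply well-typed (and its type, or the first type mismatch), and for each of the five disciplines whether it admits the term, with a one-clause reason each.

usage: n: 1×; e: 1×; c: 1×; b (bound): 0×
uses in reading order: n, c, e
typing: well-typed — term : T2
ordered ✗ (b left unused)
linear ✗ (b left unused)
affine ✓ (at most one use each (n, e, c, b))
relevant ✗ (b left unused)
unrestricted ✓ (well-typed at T2; no restrictions here)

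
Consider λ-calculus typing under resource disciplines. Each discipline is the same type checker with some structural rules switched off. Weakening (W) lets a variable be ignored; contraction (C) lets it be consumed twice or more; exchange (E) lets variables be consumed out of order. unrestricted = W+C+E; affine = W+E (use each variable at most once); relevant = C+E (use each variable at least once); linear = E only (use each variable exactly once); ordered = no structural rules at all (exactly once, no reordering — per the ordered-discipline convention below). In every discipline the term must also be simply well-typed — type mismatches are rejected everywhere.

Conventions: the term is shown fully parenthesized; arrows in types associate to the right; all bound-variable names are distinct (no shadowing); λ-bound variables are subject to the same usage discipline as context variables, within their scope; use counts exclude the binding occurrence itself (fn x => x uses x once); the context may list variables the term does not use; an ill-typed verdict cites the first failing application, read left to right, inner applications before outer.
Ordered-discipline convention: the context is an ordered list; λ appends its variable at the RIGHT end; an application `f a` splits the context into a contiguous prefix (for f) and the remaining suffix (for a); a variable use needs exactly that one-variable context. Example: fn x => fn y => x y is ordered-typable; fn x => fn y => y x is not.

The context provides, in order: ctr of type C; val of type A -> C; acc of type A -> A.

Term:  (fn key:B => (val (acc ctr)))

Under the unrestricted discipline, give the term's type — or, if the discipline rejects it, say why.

not well-typed under unrestricted — not simply typable
variable uses: ctr=1, val=1, acc=1, key (bound)=0
use order (left to right): val, acc, ctr
typing: ill-typed: argument of type C where A is required
across the five disciplines: ordered ✗ | linear ✗ | affine ✗ | relevant ✗ | unrestricted ✗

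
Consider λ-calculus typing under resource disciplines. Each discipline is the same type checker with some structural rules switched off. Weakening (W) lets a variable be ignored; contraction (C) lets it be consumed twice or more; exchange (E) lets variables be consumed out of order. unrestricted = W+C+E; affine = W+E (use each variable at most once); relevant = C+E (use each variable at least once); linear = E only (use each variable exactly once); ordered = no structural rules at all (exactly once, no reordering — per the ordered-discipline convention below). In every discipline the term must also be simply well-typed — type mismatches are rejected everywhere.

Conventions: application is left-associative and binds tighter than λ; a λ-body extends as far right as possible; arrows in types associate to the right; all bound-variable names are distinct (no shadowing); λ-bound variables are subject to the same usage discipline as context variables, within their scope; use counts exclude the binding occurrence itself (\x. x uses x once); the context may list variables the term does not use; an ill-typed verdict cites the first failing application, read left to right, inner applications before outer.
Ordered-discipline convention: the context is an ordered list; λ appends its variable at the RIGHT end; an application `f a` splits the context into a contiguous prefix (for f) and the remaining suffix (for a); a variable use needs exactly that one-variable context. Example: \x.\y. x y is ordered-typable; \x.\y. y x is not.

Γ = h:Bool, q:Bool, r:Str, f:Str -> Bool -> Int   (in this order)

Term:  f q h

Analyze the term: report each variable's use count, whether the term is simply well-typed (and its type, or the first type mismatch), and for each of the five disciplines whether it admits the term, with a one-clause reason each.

variable uses: h=1, q=1, r=0, f=1
uses in reading order: f, q, h
typing: ill-typed: an application expects Str but receives Bool
ordered ✗ (fails simple typing)
linear ✗ (a type mismatch blocks all five)
affine ✗ (the type mismatch rejects it)
relevant ✗ (not simply typable)
unrestricted ✗ (fails simple typing)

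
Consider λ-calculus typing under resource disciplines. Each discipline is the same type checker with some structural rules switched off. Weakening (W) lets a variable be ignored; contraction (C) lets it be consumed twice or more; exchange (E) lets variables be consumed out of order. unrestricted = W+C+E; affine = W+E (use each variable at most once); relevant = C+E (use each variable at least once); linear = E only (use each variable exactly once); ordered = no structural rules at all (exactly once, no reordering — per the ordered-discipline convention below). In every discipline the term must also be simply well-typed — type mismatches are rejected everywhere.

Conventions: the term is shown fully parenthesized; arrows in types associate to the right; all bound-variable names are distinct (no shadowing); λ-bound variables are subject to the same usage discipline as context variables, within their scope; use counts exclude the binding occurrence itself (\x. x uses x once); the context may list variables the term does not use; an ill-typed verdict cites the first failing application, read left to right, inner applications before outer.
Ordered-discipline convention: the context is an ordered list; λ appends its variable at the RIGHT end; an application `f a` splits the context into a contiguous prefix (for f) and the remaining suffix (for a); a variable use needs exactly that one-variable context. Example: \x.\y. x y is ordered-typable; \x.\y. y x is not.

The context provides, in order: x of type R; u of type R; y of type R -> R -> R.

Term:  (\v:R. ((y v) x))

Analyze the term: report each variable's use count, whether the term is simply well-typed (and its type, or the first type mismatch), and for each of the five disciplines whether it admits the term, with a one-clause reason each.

usage: x=1; u=0; y=1; v (λ-bound)=1
left-to-right use order: y, v, x
typing: the term checks, with type R -> R
ordered ✗ (needs weakening: u unused)
linear ✗ (needs weakening: u unused)
affine ✓ (no duplicate uses among x, u, y, v)
relevant ✗ (needs weakening: u unused)
unrestricted ✓ (type-checks (R -> R) and nothing is barred)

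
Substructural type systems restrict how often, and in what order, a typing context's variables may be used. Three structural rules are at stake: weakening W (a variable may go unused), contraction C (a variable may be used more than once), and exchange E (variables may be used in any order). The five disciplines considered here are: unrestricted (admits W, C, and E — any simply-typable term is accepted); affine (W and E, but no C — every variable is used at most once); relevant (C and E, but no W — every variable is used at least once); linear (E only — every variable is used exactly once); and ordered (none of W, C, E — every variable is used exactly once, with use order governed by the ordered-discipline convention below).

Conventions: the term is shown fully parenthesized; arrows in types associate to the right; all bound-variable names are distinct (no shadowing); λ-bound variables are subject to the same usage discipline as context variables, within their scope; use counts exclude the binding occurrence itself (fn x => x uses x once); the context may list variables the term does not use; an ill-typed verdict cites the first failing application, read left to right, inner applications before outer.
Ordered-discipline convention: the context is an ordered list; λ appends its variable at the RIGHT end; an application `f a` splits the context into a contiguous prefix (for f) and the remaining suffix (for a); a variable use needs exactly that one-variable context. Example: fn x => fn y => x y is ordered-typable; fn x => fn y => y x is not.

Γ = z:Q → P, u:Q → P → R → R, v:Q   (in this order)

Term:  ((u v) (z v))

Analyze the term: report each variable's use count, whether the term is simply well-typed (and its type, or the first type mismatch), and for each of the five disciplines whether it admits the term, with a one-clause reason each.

counts: z ×1; u ×1; v ×2
use order (left to right): u, v, z, v
typing: ✓ — R → R
ordered: ✗ — uses contraction: v ×2
linear: ✗ — uses contraction: v ×2
affine: ✗ — uses contraction: v ×2
relevant: ✓ — every one of z, u, v appears
unrestricted: ✓ — simply typable at R → R; W, C, E all held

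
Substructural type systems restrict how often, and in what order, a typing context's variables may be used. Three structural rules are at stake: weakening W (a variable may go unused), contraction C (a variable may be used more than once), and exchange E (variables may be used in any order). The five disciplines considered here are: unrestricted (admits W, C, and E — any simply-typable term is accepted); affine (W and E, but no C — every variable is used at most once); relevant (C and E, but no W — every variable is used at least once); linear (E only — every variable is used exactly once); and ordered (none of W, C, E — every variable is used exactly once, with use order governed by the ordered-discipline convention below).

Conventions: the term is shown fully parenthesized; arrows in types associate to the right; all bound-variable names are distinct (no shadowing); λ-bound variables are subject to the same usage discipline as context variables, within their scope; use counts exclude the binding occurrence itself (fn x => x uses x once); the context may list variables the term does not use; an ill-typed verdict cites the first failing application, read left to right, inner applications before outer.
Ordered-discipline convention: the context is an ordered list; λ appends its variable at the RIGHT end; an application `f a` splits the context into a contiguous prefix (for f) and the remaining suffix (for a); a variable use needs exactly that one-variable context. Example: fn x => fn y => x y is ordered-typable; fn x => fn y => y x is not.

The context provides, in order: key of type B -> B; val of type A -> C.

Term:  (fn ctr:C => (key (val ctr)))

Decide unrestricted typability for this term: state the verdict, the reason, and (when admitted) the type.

no — fails simple typing
counts: key: 1×, val: 1×, ctr [bound]: 1×
uses in reading order: key, val, ctr
typing: ill-typed: argument of type C where A is required
summary: ordered ✗; linear ✗; affine ✗; relevant ✗; unrestricted ✗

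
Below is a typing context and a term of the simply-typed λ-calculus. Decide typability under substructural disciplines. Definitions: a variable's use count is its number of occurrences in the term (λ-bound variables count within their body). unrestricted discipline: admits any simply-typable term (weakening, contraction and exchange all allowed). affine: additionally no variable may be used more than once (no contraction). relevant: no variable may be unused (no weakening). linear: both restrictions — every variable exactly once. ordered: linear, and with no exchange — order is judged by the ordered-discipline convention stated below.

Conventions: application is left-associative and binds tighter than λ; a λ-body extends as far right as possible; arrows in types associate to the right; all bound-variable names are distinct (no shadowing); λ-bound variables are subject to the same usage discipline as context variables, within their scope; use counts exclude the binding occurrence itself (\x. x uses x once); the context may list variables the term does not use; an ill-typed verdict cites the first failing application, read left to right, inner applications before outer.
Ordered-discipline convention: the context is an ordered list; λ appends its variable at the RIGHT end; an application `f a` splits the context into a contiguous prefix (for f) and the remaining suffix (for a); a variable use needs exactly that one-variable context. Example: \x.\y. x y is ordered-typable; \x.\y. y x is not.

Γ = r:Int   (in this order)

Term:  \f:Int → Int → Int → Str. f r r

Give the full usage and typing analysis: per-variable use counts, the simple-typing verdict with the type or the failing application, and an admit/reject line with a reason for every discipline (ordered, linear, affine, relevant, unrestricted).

usage: r: 2×; f (bound): 1×
order of uses: f, r, r
typing: the term checks, with type (Int → Int → Int → Str) → Int → Str
ordered: ✗ — r ×2 used more than once (contraction)
linear: ✗ — r ×2 used more than once (contraction)
affine: ✗ — r ×2 used more than once (contraction)
relevant: ✓ — every one of r, f appears
unrestricted: ✓ — well-typed at (Int → Int → Int → Str) → Int → Str; no restrictions here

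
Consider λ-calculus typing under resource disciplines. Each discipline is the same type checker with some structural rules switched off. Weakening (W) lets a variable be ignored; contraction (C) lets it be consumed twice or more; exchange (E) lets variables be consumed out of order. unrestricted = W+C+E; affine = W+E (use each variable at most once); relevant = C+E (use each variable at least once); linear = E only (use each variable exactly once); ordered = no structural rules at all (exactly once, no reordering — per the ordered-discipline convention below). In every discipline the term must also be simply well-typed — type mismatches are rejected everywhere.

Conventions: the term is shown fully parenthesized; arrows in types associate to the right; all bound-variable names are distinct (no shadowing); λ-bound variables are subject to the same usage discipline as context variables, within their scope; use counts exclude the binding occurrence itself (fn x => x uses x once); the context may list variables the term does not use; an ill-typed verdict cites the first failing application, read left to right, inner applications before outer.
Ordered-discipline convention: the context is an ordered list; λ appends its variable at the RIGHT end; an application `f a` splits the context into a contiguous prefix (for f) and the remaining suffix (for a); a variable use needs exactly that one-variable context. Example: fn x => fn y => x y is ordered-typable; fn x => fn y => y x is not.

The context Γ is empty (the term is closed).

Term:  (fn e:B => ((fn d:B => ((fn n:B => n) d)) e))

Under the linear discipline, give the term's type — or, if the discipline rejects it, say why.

term : B -> B
use counts: e (bound): 1×, d (bound): 1×, n (bound): 1×
use order (left to right): n, d, e
typing: ✓ — B -> B
across the five disciplines: ordered ✓ | linear ✓ | affine ✓ | relevant ✓ | unrestricted ✓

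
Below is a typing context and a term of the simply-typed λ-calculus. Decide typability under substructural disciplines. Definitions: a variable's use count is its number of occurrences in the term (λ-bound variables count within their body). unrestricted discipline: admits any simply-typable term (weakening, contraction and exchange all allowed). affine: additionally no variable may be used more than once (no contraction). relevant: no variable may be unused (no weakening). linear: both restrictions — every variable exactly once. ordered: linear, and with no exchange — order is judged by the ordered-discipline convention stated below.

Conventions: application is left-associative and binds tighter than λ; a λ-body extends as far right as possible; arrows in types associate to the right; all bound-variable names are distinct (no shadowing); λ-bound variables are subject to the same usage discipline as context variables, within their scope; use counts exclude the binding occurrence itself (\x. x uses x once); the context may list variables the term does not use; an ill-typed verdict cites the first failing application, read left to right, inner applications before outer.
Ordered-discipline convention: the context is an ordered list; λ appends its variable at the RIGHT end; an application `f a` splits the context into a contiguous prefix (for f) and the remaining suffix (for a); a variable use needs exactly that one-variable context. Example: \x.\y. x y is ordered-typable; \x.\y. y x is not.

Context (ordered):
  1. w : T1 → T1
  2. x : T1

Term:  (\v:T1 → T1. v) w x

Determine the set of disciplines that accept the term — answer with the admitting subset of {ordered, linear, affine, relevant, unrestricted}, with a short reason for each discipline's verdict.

admitting disciplines: ordered, linear, affine, relevant, unrestricted
counts: w ×1; x ×1; v (λ-bound) ×1
left-to-right use order: v, w, x
typing: well-typed at T1
ordered: ✓, one use each (w, x, v); ordered split holds
linear: ✓, exactly-once usage across w, x, v
affine: ✓, no duplicate uses among w, x, v
relevant: ✓, at least one use each (w, x, v)
unrestricted: ✓, well-typed at T1; no restrictions here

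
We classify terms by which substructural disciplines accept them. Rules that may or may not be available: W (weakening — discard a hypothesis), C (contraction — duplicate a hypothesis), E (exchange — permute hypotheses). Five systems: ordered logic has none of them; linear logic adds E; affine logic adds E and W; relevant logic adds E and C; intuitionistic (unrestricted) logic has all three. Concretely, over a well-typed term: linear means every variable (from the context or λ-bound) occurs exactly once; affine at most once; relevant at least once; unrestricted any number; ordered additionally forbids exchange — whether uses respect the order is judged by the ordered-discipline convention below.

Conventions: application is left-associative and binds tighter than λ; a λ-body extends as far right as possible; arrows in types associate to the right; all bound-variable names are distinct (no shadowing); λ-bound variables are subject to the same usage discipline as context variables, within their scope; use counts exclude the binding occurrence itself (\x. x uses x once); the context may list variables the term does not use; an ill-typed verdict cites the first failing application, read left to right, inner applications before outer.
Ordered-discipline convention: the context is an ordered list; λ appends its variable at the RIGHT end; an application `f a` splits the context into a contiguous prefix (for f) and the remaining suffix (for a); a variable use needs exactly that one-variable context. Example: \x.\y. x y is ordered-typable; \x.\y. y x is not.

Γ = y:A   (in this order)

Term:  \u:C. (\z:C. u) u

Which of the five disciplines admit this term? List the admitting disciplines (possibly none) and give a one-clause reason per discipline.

admitting disciplines: unrestricted
counts: y: 0; u (λ-bound): 2; z (λ-bound): 0
uses in reading order: u, u
typing: ✓ — C → C
ordered: ✗ — u ×2 used more than once (contraction); y, z left unused
linear: ✗ — u ×2 used more than once (contraction); y, z left unused
affine: ✗ — u ×2 used more than once (contraction)
relevant: ✗ — y, z left unused
unrestricted: ✓ — typability at C → C is all that's needed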